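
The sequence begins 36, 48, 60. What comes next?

Differences: 48 - 36 = 12
This is an arithmetic sequence with common difference d = 12.
Next term = 60 + 12 = 72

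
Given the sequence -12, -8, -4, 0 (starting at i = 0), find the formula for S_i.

Check differences: -8 - -12 = 4
-4 - -8 = 4
Common difference d = 4.
First term a = -12.
Formula: S_i = -12 + 4*i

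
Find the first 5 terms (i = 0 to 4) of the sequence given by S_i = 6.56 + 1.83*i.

This is an arithmetic sequence.
i=0: S_0 = 6.56 + 1.83*0 = 6.56
i=1: S_1 = 6.56 + 1.83*1 = 8.39
i=2: S_2 = 6.56 + 1.83*2 = 10.22
i=3: S_3 = 6.56 + 1.83*3 = 12.05
i=4: S_4 = 6.56 + 1.83*4 = 13.88
The first 5 terms are: [6.56, 8.39, 10.22, 12.05, 13.88]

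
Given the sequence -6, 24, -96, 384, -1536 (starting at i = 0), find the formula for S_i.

Check ratios: 24 / -6 = -4.0
Common ratio r = -4.
First term a = -6.
Formula: S_i = -6 * (-4)^i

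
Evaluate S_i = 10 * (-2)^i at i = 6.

S_6 = 10 * (-2)^6 = 10 * 64 = 640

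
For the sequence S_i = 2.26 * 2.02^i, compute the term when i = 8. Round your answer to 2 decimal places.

S_8 = 2.26 * 2.02^8 ≈ 2.26 * 277.2113 ≈ 626.5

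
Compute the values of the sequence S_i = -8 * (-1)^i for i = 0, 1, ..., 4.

This is a geometric sequence.
i=0: S_0 = -8 * (-1)^0 = -8
i=1: S_1 = -8 * (-1)^1 = 8
i=2: S_2 = -8 * (-1)^2 = -8
i=3: S_3 = -8 * (-1)^3 = 8
i=4: S_4 = -8 * (-1)^4 = -8
The first 5 terms are: [-8, 8, -8, 8, -8]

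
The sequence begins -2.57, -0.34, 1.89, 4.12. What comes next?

Differences: -0.34 - -2.57 = 2.23
This is an arithmetic sequence with common difference d = 2.23.
Next term = 4.12 + 2.23 = 6.35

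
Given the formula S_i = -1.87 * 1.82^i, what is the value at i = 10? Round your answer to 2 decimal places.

S_10 = -1.87 * 1.82^10 ≈ -1.87 * 398.7621 ≈ -745.69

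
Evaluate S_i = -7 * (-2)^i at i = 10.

S_10 = -7 * (-2)^10 = -7 * 1024 = -7168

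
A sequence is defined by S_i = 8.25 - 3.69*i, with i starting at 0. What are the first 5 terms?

This is an arithmetic sequence.
i=0: S_0 = 8.25 + -3.69*0 = 8.25
i=1: S_1 = 8.25 + -3.69*1 = 4.56
i=2: S_2 = 8.25 + -3.69*2 = 0.87
i=3: S_3 = 8.25 + -3.69*3 = -2.82
i=4: S_4 = 8.25 + -3.69*4 = -6.51
The first 5 terms are: [8.25, 4.56, 0.87, -2.82, -6.51]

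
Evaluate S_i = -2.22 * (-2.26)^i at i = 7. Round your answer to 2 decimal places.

S_7 = -2.22 * (-2.26)^7 ≈ -2.22 * -301.1335 ≈ 668.52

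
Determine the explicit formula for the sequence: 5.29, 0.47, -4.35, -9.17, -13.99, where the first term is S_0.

Check differences: 0.47 - 5.29 = -4.82
-4.35 - 0.47 = -4.82
Common difference d = -4.82.
First term a = 5.29.
Formula: S_i = 5.29 - 4.82*i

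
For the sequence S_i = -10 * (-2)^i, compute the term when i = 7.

S_7 = -10 * (-2)^7 = -10 * -128 = 1280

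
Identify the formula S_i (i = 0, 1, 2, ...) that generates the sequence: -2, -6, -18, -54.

Check ratios: -6 / -2 = 3.0
Common ratio r = 3.
First term a = -2.
Formula: S_i = -2 * 3^i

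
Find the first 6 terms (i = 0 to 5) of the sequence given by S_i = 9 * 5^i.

This is a geometric sequence.
i=0: S_0 = 9 * 5^0 = 9
i=1: S_1 = 9 * 5^1 = 45
i=2: S_2 = 9 * 5^2 = 225
i=3: S_3 = 9 * 5^3 = 1125
i=4: S_4 = 9 * 5^4 = 5625
i=5: S_5 = 9 * 5^5 = 28125
The first 6 terms are: [9, 45, 225, 1125, 5625, 28125]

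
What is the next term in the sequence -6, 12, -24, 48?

Ratios: 12 / -6 = -2.0
This is a geometric sequence with common ratio r = -2.
Next term = 48 * -2 = -96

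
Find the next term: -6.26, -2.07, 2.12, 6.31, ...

Differences: -2.07 - -6.26 = 4.19
This is an arithmetic sequence with common difference d = 4.19.
Next term = 6.31 + 4.19 = 10.5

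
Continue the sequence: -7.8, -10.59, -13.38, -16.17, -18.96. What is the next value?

Differences: -10.59 - -7.8 = -2.79
This is an arithmetic sequence with common difference d = -2.79.
Next term = -18.96 + -2.79 = -21.75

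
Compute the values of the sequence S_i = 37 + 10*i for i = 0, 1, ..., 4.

This is an arithmetic sequence.
i=0: S_0 = 37 + 10*0 = 37
i=1: S_1 = 37 + 10*1 = 47
i=2: S_2 = 37 + 10*2 = 57
i=3: S_3 = 37 + 10*3 = 67
i=4: S_4 = 37 + 10*4 = 77
The first 5 terms are: [37, 47, 57, 67, 77]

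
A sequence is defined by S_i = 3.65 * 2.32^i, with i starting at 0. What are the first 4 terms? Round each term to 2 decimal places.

This is a geometric sequence.
i=0: S_0 = 3.65 * 2.32^0 = 3.65
i=1: S_1 = 3.65 * 2.32^1 ≈ 8.47
i=2: S_2 = 3.65 * 2.32^2 ≈ 19.65
i=3: S_3 = 3.65 * 2.32^3 ≈ 45.58
The first 4 terms are: [3.65, 8.47, 19.65, 45.58]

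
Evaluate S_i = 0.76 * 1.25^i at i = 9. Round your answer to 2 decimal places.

S_9 = 0.76 * 1.25^9 ≈ 0.76 * 7.4506 ≈ 5.66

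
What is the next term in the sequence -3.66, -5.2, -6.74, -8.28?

Differences: -5.2 - -3.66 = -1.54
This is an arithmetic sequence with common difference d = -1.54.
Next term = -8.28 + -1.54 = -9.82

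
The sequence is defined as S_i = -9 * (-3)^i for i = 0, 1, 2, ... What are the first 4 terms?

This is a geometric sequence.
i=0: S_0 = -9 * (-3)^0 = -9
i=1: S_1 = -9 * (-3)^1 = 27
i=2: S_2 = -9 * (-3)^2 = -81
i=3: S_3 = -9 * (-3)^3 = 243
The first 4 terms are: [-9, 27, -81, 243]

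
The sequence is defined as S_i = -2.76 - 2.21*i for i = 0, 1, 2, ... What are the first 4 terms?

This is an arithmetic sequence.
i=0: S_0 = -2.76 + -2.21*0 = -2.76
i=1: S_1 = -2.76 + -2.21*1 = -4.97
i=2: S_2 = -2.76 + -2.21*2 = -7.18
i=3: S_3 = -2.76 + -2.21*3 = -9.39
The first 4 terms are: [-2.76, -4.97, -7.18, -9.39]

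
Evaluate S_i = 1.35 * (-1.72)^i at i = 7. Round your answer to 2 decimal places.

S_7 = 1.35 * (-1.72)^7 ≈ 1.35 * -44.5348 ≈ -60.12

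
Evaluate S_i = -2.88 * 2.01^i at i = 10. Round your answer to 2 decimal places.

S_10 = -2.88 * 2.01^10 ≈ -2.88 * 1076.3675 ≈ -3099.94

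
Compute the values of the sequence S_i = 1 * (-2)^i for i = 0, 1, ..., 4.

This is a geometric sequence.
i=0: S_0 = 1 * (-2)^0 = 1
i=1: S_1 = 1 * (-2)^1 = -2
i=2: S_2 = 1 * (-2)^2 = 4
i=3: S_3 = 1 * (-2)^3 = -8
i=4: S_4 = 1 * (-2)^4 = 16
The first 5 terms are: [1, -2, 4, -8, 16]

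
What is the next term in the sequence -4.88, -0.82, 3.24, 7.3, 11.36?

Differences: -0.82 - -4.88 = 4.06
This is an arithmetic sequence with common difference d = 4.06.
Next term = 11.36 + 4.06 = 15.42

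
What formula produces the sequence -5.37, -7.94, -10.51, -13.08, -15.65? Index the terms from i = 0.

Check differences: -7.94 - -5.37 = -2.57
-10.51 - -7.94 = -2.57
Common difference d = -2.57.
First term a = -5.37.
Formula: S_i = -5.37 - 2.57*i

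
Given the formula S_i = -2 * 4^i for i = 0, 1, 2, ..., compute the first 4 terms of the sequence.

This is a geometric sequence.
i=0: S_0 = -2 * 4^0 = -2
i=1: S_1 = -2 * 4^1 = -8
i=2: S_2 = -2 * 4^2 = -32
i=3: S_3 = -2 * 4^3 = -128
The first 4 terms are: [-2, -8, -32, -128]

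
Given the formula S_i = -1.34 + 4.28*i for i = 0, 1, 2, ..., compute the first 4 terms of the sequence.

This is an arithmetic sequence.
i=0: S_0 = -1.34 + 4.28*0 = -1.34
i=1: S_1 = -1.34 + 4.28*1 = 2.94
i=2: S_2 = -1.34 + 4.28*2 = 7.22
i=3: S_3 = -1.34 + 4.28*3 = 11.5
The first 4 terms are: [-1.34, 2.94, 7.22, 11.5]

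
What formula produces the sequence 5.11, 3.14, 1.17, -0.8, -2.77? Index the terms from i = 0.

Check differences: 3.14 - 5.11 = -1.97
1.17 - 3.14 = -1.97
Common difference d = -1.97.
First term a = 5.11.
Formula: S_i = 5.11 - 1.97*i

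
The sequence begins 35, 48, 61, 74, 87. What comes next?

Differences: 48 - 35 = 13
This is an arithmetic sequence with common difference d = 13.
Next term = 87 + 13 = 100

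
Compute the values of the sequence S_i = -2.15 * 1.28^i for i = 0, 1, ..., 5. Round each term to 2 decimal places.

This is a geometric sequence.
i=0: S_0 = -2.15 * 1.28^0 = -2.15
i=1: S_1 = -2.15 * 1.28^1 ≈ -2.75
i=2: S_2 = -2.15 * 1.28^2 ≈ -3.52
i=3: S_3 = -2.15 * 1.28^3 ≈ -4.51
i=4: S_4 = -2.15 * 1.28^4 ≈ -5.77
i=5: S_5 = -2.15 * 1.28^5 ≈ -7.39
The first 6 terms are: [-2.15, -2.75, -3.52, -4.51, -5.77, -7.39]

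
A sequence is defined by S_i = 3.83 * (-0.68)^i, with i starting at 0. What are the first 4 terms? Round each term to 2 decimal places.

This is a geometric sequence.
i=0: S_0 = 3.83 * (-0.68)^0 = 3.83
i=1: S_1 = 3.83 * (-0.68)^1 ≈ -2.6
i=2: S_2 = 3.83 * (-0.68)^2 ≈ 1.77
i=3: S_3 = 3.83 * (-0.68)^3 ≈ -1.2
The first 4 terms are: [3.83, -2.6, 1.77, -1.2]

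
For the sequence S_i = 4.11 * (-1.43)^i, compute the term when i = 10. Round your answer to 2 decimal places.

S_10 = 4.11 * (-1.43)^10 ≈ 4.11 * 35.7569 ≈ 146.96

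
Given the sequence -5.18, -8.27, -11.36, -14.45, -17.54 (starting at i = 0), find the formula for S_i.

Check differences: -8.27 - -5.18 = -3.09
-11.36 - -8.27 = -3.09
Common difference d = -3.09.
First term a = -5.18.
Formula: S_i = -5.18 - 3.09*i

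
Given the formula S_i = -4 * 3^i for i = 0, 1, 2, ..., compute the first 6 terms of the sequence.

This is a geometric sequence.
i=0: S_0 = -4 * 3^0 = -4
i=1: S_1 = -4 * 3^1 = -12
i=2: S_2 = -4 * 3^2 = -36
i=3: S_3 = -4 * 3^3 = -108
i=4: S_4 = -4 * 3^4 = -324
i=5: S_5 = -4 * 3^5 = -972
The first 6 terms are: [-4, -12, -36, -108, -324, -972]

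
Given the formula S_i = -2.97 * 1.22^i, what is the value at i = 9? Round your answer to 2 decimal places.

S_9 = -2.97 * 1.22^9 ≈ -2.97 * 5.9874 ≈ -17.78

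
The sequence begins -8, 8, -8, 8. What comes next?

Ratios: 8 / -8 = -1.0
This is a geometric sequence with common ratio r = -1.
Next term = 8 * -1 = -8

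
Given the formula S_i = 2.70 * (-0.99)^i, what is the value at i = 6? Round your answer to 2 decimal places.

S_6 = 2.7 * (-0.99)^6 ≈ 2.7 * 0.9415 ≈ 2.54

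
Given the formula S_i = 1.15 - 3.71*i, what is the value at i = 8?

S_8 = 1.15 + -3.71*8 = 1.15 + -29.68 = -28.53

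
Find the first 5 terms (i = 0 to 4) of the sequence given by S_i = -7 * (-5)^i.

This is a geometric sequence.
i=0: S_0 = -7 * (-5)^0 = -7
i=1: S_1 = -7 * (-5)^1 = 35
i=2: S_2 = -7 * (-5)^2 = -175
i=3: S_3 = -7 * (-5)^3 = 875
i=4: S_4 = -7 * (-5)^4 = -4375
The first 5 terms are: [-7, 35, -175, 875, -4375]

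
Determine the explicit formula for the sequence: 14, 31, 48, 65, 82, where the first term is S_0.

Check differences: 31 - 14 = 17
48 - 31 = 17
Common difference d = 17.
First term a = 14.
Formula: S_i = 14 + 17*i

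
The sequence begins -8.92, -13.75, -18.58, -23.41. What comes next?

Differences: -13.75 - -8.92 = -4.83
This is an arithmetic sequence with common difference d = -4.83.
Next term = -23.41 + -4.83 = -28.24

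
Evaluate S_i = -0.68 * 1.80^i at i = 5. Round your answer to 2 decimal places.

S_5 = -0.68 * 1.8^5 ≈ -0.68 * 18.8957 ≈ -12.85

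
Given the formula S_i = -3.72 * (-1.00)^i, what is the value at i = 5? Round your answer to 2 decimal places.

S_5 = -3.72 * (-1.0)^5 = -3.72 * -1 = 3.72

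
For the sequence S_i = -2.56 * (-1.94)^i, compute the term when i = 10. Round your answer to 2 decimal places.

S_10 = -2.56 * (-1.94)^10 ≈ -2.56 * 755.1223 ≈ -1933.11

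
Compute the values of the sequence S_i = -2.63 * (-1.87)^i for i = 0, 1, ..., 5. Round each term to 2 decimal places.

This is a geometric sequence.
i=0: S_0 = -2.63 * (-1.87)^0 = -2.63
i=1: S_1 = -2.63 * (-1.87)^1 ≈ 4.92
i=2: S_2 = -2.63 * (-1.87)^2 ≈ -9.2
i=3: S_3 = -2.63 * (-1.87)^3 ≈ 17.2
i=4: S_4 = -2.63 * (-1.87)^4 ≈ -32.16
i=5: S_5 = -2.63 * (-1.87)^5 ≈ 60.14
The first 6 terms are: [-2.63, 4.92, -9.2, 17.2, -32.16, 60.14]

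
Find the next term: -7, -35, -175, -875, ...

Ratios: -35 / -7 = 5.0
This is a geometric sequence with common ratio r = 5.
Next term = -875 * 5 = -4375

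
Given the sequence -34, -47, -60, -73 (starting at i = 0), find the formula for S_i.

Check differences: -47 - -34 = -13
-60 - -47 = -13
Common difference d = -13.
First term a = -34.
Formula: S_i = -34 - 13*i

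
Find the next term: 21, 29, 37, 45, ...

Differences: 29 - 21 = 8
This is an arithmetic sequence with common difference d = 8.
Next term = 45 + 8 = 53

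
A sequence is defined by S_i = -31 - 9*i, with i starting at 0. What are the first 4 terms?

This is an arithmetic sequence.
i=0: S_0 = -31 + -9*0 = -31
i=1: S_1 = -31 + -9*1 = -40
i=2: S_2 = -31 + -9*2 = -49
i=3: S_3 = -31 + -9*3 = -58
The first 4 terms are: [-31, -40, -49, -58]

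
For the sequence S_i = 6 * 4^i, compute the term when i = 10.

S_10 = 6 * 4^10 = 6 * 1048576 = 6291456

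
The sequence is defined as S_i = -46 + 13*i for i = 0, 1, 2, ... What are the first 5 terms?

This is an arithmetic sequence.
i=0: S_0 = -46 + 13*0 = -46
i=1: S_1 = -46 + 13*1 = -33
i=2: S_2 = -46 + 13*2 = -20
i=3: S_3 = -46 + 13*3 = -7
i=4: S_4 = -46 + 13*4 = 6
The first 5 terms are: [-46, -33, -20, -7, 6]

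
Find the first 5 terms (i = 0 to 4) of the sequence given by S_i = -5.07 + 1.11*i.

This is an arithmetic sequence.
i=0: S_0 = -5.07 + 1.11*0 = -5.07
i=1: S_1 = -5.07 + 1.11*1 = -3.96
i=2: S_2 = -5.07 + 1.11*2 = -2.85
i=3: S_3 = -5.07 + 1.11*3 = -1.74
i=4: S_4 = -5.07 + 1.11*4 = -0.63
The first 5 terms are: [-5.07, -3.96, -2.85, -1.74, -0.63]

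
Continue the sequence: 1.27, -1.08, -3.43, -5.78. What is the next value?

Differences: -1.08 - 1.27 = -2.35
This is an arithmetic sequence with common difference d = -2.35.
Next term = -5.78 + -2.35 = -8.13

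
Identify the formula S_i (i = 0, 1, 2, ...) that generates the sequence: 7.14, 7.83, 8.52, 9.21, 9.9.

Check differences: 7.83 - 7.14 = 0.69
8.52 - 7.83 = 0.69
Common difference d = 0.69.
First term a = 7.14.
Formula: S_i = 7.14 + 0.69*i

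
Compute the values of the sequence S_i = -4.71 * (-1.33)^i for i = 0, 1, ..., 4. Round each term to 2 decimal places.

This is a geometric sequence.
i=0: S_0 = -4.71 * (-1.33)^0 = -4.71
i=1: S_1 = -4.71 * (-1.33)^1 ≈ 6.26
i=2: S_2 = -4.71 * (-1.33)^2 ≈ -8.33
i=3: S_3 = -4.71 * (-1.33)^3 ≈ 11.08
i=4: S_4 = -4.71 * (-1.33)^4 ≈ -14.74
The first 5 terms are: [-4.71, 6.26, -8.33, 11.08, -14.74]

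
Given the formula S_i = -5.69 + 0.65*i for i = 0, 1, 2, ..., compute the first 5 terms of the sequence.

This is an arithmetic sequence.
i=0: S_0 = -5.69 + 0.65*0 = -5.69
i=1: S_1 = -5.69 + 0.65*1 = -5.04
i=2: S_2 = -5.69 + 0.65*2 = -4.39
i=3: S_3 = -5.69 + 0.65*3 = -3.74
i=4: S_4 = -5.69 + 0.65*4 = -3.09
The first 5 terms are: [-5.69, -5.04, -4.39, -3.74, -3.09]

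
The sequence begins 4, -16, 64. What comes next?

Ratios: -16 / 4 = -4.0
This is a geometric sequence with common ratio r = -4.
Next term = 64 * -4 = -256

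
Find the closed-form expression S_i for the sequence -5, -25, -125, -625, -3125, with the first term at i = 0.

Check ratios: -25 / -5 = 5.0
Common ratio r = 5.
First term a = -5.
Formula: S_i = -5 * 5^i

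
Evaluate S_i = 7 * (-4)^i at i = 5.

S_5 = 7 * (-4)^5 = 7 * -1024 = -7168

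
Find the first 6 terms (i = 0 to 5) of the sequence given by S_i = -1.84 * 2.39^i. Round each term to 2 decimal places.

This is a geometric sequence.
i=0: S_0 = -1.84 * 2.39^0 = -1.84
i=1: S_1 = -1.84 * 2.39^1 ≈ -4.4
i=2: S_2 = -1.84 * 2.39^2 ≈ -10.51
i=3: S_3 = -1.84 * 2.39^3 ≈ -25.12
i=4: S_4 = -1.84 * 2.39^4 ≈ -60.04
i=5: S_5 = -1.84 * 2.39^5 ≈ -143.49
The first 6 terms are: [-1.84, -4.4, -10.51, -25.12, -60.04, -143.49]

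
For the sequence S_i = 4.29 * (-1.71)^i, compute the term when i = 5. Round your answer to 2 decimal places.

S_5 = 4.29 * (-1.71)^5 ≈ 4.29 * -14.6211 ≈ -62.72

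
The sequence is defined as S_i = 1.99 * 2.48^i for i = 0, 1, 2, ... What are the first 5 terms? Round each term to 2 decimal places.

This is a geometric sequence.
i=0: S_0 = 1.99 * 2.48^0 = 1.99
i=1: S_1 = 1.99 * 2.48^1 ≈ 4.94
i=2: S_2 = 1.99 * 2.48^2 ≈ 12.24
i=3: S_3 = 1.99 * 2.48^3 ≈ 30.35
i=4: S_4 = 1.99 * 2.48^4 ≈ 75.28
The first 5 terms are: [1.99, 4.94, 12.24, 30.35, 75.28]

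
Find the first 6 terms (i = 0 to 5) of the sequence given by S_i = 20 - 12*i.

This is an arithmetic sequence.
i=0: S_0 = 20 + -12*0 = 20
i=1: S_1 = 20 + -12*1 = 8
i=2: S_2 = 20 + -12*2 = -4
i=3: S_3 = 20 + -12*3 = -16
i=4: S_4 = 20 + -12*4 = -28
i=5: S_5 = 20 + -12*5 = -40
The first 6 terms are: [20, 8, -4, -16, -28, -40]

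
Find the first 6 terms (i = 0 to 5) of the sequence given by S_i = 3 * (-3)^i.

This is a geometric sequence.
i=0: S_0 = 3 * (-3)^0 = 3
i=1: S_1 = 3 * (-3)^1 = -9
i=2: S_2 = 3 * (-3)^2 = 27
i=3: S_3 = 3 * (-3)^3 = -81
i=4: S_4 = 3 * (-3)^4 = 243
i=5: S_5 = 3 * (-3)^5 = -729
The first 6 terms are: [3, -9, 27, -81, 243, -729]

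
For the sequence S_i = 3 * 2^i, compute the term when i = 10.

S_10 = 3 * 2^10 = 3 * 1024 = 3072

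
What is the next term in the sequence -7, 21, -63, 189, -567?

Ratios: 21 / -7 = -3.0
This is a geometric sequence with common ratio r = -3.
Next term = -567 * -3 = 1701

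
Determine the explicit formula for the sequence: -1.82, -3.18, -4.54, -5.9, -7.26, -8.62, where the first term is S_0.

Check differences: -3.18 - -1.82 = -1.36
-4.54 - -3.18 = -1.36
Common difference d = -1.36.
First term a = -1.82.
Formula: S_i = -1.82 - 1.36*i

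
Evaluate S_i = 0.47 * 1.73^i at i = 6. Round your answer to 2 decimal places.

S_6 = 0.47 * 1.73^6 ≈ 0.47 * 26.8088 ≈ 12.6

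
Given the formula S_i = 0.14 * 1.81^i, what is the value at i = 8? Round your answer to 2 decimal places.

S_8 = 0.14 * 1.81^8 ≈ 0.14 * 115.1937 ≈ 16.13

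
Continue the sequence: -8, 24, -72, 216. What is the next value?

Ratios: 24 / -8 = -3.0
This is a geometric sequence with common ratio r = -3.
Next term = 216 * -3 = -648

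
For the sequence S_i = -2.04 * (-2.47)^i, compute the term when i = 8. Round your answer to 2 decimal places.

S_8 = -2.04 * (-2.47)^8 ≈ -2.04 * 1385.4014 ≈ -2826.22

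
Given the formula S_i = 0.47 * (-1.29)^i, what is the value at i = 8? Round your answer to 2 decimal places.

S_8 = 0.47 * (-1.29)^8 ≈ 0.47 * 7.6686 ≈ 3.6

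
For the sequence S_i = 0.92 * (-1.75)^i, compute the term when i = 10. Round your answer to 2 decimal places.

S_10 = 0.92 * (-1.75)^10 ≈ 0.92 * 269.3894 ≈ 247.84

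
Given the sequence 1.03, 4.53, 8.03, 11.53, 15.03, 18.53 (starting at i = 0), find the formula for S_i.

Check differences: 4.53 - 1.03 = 3.5
8.03 - 4.53 = 3.5
Common difference d = 3.5.
First term a = 1.03.
Formula: S_i = 1.03 + 3.50*i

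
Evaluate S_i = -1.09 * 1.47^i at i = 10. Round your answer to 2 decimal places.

S_10 = -1.09 * 1.47^10 ≈ -1.09 * 47.1165 ≈ -51.36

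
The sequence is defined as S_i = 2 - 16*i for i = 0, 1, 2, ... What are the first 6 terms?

This is an arithmetic sequence.
i=0: S_0 = 2 + -16*0 = 2
i=1: S_1 = 2 + -16*1 = -14
i=2: S_2 = 2 + -16*2 = -30
i=3: S_3 = 2 + -16*3 = -46
i=4: S_4 = 2 + -16*4 = -62
i=5: S_5 = 2 + -16*5 = -78
The first 6 terms are: [2, -14, -30, -46, -62, -78]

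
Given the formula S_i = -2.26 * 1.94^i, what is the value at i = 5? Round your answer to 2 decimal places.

S_5 = -2.26 * 1.94^5 ≈ -2.26 * 27.4795 ≈ -62.1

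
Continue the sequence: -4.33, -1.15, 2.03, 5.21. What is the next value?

Differences: -1.15 - -4.33 = 3.18
This is an arithmetic sequence with common difference d = 3.18.
Next term = 5.21 + 3.18 = 8.39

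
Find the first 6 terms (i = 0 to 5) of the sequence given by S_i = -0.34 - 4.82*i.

This is an arithmetic sequence.
i=0: S_0 = -0.34 + -4.82*0 = -0.34
i=1: S_1 = -0.34 + -4.82*1 = -5.16
i=2: S_2 = -0.34 + -4.82*2 = -9.98
i=3: S_3 = -0.34 + -4.82*3 = -14.8
i=4: S_4 = -0.34 + -4.82*4 = -19.62
i=5: S_5 = -0.34 + -4.82*5 = -24.44
The first 6 terms are: [-0.34, -5.16, -9.98, -14.8, -19.62, -24.44]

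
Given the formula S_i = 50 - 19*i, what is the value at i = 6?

S_6 = 50 + -19*6 = 50 + -114 = -64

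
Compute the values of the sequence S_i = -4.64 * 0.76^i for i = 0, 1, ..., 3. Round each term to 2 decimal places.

This is a geometric sequence.
i=0: S_0 = -4.64 * 0.76^0 = -4.64
i=1: S_1 = -4.64 * 0.76^1 ≈ -3.53
i=2: S_2 = -4.64 * 0.76^2 ≈ -2.68
i=3: S_3 = -4.64 * 0.76^3 ≈ -2.04
The first 4 terms are: [-4.64, -3.53, -2.68, -2.04]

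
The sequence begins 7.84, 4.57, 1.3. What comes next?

Differences: 4.57 - 7.84 = -3.27
This is an arithmetic sequence with common difference d = -3.27.
Next term = 1.3 + -3.27 = -1.97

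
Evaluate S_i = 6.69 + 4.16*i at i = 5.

S_5 = 6.69 + 4.16*5 = 6.69 + 20.8 = 27.49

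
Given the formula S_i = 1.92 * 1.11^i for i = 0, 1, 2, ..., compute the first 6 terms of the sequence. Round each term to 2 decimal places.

This is a geometric sequence.
i=0: S_0 = 1.92 * 1.11^0 = 1.92
i=1: S_1 = 1.92 * 1.11^1 ≈ 2.13
i=2: S_2 = 1.92 * 1.11^2 ≈ 2.37
i=3: S_3 = 1.92 * 1.11^3 ≈ 2.63
i=4: S_4 = 1.92 * 1.11^4 ≈ 2.91
i=5: S_5 = 1.92 * 1.11^5 ≈ 3.24
The first 6 terms are: [1.92, 2.13, 2.37, 2.63, 2.91, 3.24]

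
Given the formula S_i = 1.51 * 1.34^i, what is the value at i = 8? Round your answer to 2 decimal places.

S_8 = 1.51 * 1.34^8 ≈ 1.51 * 10.3953 ≈ 15.7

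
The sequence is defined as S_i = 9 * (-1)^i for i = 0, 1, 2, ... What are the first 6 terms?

This is a geometric sequence.
i=0: S_0 = 9 * (-1)^0 = 9
i=1: S_1 = 9 * (-1)^1 = -9
i=2: S_2 = 9 * (-1)^2 = 9
i=3: S_3 = 9 * (-1)^3 = -9
i=4: S_4 = 9 * (-1)^4 = 9
i=5: S_5 = 9 * (-1)^5 = -9
The first 6 terms are: [9, -9, 9, -9, 9, -9]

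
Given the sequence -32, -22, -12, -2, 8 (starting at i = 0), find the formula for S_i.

Check differences: -22 - -32 = 10
-12 - -22 = 10
Common difference d = 10.
First term a = -32.
Formula: S_i = -32 + 10*i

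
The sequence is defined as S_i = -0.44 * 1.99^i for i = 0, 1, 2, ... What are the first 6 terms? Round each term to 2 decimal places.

This is a geometric sequence.
i=0: S_0 = -0.44 * 1.99^0 = -0.44
i=1: S_1 = -0.44 * 1.99^1 ≈ -0.88
i=2: S_2 = -0.44 * 1.99^2 ≈ -1.74
i=3: S_3 = -0.44 * 1.99^3 ≈ -3.47
i=4: S_4 = -0.44 * 1.99^4 ≈ -6.9
i=5: S_5 = -0.44 * 1.99^5 ≈ -13.73
The first 6 terms are: [-0.44, -0.88, -1.74, -3.47, -6.9, -13.73]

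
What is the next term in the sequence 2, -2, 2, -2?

Ratios: -2 / 2 = -1.0
This is a geometric sequence with common ratio r = -1.
Next term = -2 * -1 = 2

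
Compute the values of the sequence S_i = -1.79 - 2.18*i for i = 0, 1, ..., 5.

This is an arithmetic sequence.
i=0: S_0 = -1.79 + -2.18*0 = -1.79
i=1: S_1 = -1.79 + -2.18*1 = -3.97
i=2: S_2 = -1.79 + -2.18*2 = -6.15
i=3: S_3 = -1.79 + -2.18*3 = -8.33
i=4: S_4 = -1.79 + -2.18*4 = -10.51
i=5: S_5 = -1.79 + -2.18*5 = -12.69
The first 6 terms are: [-1.79, -3.97, -6.15, -8.33, -10.51, -12.69]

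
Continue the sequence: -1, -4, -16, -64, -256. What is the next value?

Ratios: -4 / -1 = 4.0
This is a geometric sequence with common ratio r = 4.
Next term = -256 * 4 = -1024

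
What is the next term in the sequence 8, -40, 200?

Ratios: -40 / 8 = -5.0
This is a geometric sequence with common ratio r = -5.
Next term = 200 * -5 = -1000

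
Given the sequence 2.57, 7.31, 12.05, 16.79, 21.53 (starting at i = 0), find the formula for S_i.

Check differences: 7.31 - 2.57 = 4.74
12.05 - 7.31 = 4.74
Common difference d = 4.74.
First term a = 2.57.
Formula: S_i = 2.57 + 4.74*i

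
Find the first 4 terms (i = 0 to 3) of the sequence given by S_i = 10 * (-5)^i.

This is a geometric sequence.
i=0: S_0 = 10 * (-5)^0 = 10
i=1: S_1 = 10 * (-5)^1 = -50
i=2: S_2 = 10 * (-5)^2 = 250
i=3: S_3 = 10 * (-5)^3 = -1250
The first 4 terms are: [10, -50, 250, -1250]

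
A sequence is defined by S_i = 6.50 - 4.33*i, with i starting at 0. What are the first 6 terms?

This is an arithmetic sequence.
i=0: S_0 = 6.5 + -4.33*0 = 6.5
i=1: S_1 = 6.5 + -4.33*1 = 2.17
i=2: S_2 = 6.5 + -4.33*2 = -2.16
i=3: S_3 = 6.5 + -4.33*3 = -6.49
i=4: S_4 = 6.5 + -4.33*4 = -10.82
i=5: S_5 = 6.5 + -4.33*5 = -15.15
The first 6 terms are: [6.5, 2.17, -2.16, -6.49, -10.82, -15.15]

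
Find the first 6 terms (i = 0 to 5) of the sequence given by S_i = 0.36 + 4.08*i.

This is an arithmetic sequence.
i=0: S_0 = 0.36 + 4.08*0 = 0.36
i=1: S_1 = 0.36 + 4.08*1 = 4.44
i=2: S_2 = 0.36 + 4.08*2 = 8.52
i=3: S_3 = 0.36 + 4.08*3 = 12.6
i=4: S_4 = 0.36 + 4.08*4 = 16.68
i=5: S_5 = 0.36 + 4.08*5 = 20.76
The first 6 terms are: [0.36, 4.44, 8.52, 12.6, 16.68, 20.76]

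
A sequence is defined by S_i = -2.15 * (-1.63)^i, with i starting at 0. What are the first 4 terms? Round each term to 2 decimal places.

This is a geometric sequence.
i=0: S_0 = -2.15 * (-1.63)^0 = -2.15
i=1: S_1 = -2.15 * (-1.63)^1 ≈ 3.5
i=2: S_2 = -2.15 * (-1.63)^2 ≈ -5.71
i=3: S_3 = -2.15 * (-1.63)^3 ≈ 9.31
The first 4 terms are: [-2.15, 3.5, -5.71, 9.31]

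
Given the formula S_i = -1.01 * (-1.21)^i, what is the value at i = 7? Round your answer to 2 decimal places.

S_7 = -1.01 * (-1.21)^7 ≈ -1.01 * -3.7975 ≈ 3.84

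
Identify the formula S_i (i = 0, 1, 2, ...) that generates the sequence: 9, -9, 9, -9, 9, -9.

Check ratios: -9 / 9 = -1.0
Common ratio r = -1.
First term a = 9.
Formula: S_i = 9 * (-1)^i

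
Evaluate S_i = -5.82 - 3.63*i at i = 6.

S_6 = -5.82 + -3.63*6 = -5.82 + -21.78 = -27.6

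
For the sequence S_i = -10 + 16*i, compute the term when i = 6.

S_6 = -10 + 16*6 = -10 + 96 = 86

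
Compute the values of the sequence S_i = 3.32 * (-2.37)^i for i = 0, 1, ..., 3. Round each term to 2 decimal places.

This is a geometric sequence.
i=0: S_0 = 3.32 * (-2.37)^0 = 3.32
i=1: S_1 = 3.32 * (-2.37)^1 ≈ -7.87
i=2: S_2 = 3.32 * (-2.37)^2 ≈ 18.65
i=3: S_3 = 3.32 * (-2.37)^3 ≈ -44.2
The first 4 terms are: [3.32, -7.87, 18.65, -44.2]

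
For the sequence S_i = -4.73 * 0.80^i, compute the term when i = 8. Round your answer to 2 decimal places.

S_8 = -4.73 * 0.8^8 ≈ -4.73 * 0.1678 ≈ -0.79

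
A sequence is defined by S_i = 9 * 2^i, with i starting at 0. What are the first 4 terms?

This is a geometric sequence.
i=0: S_0 = 9 * 2^0 = 9
i=1: S_1 = 9 * 2^1 = 18
i=2: S_2 = 9 * 2^2 = 36
i=3: S_3 = 9 * 2^3 = 72
The first 4 terms are: [9, 18, 36, 72]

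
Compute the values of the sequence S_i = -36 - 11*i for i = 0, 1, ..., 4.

This is an arithmetic sequence.
i=0: S_0 = -36 + -11*0 = -36
i=1: S_1 = -36 + -11*1 = -47
i=2: S_2 = -36 + -11*2 = -58
i=3: S_3 = -36 + -11*3 = -69
i=4: S_4 = -36 + -11*4 = -80
The first 5 terms are: [-36, -47, -58, -69, -80]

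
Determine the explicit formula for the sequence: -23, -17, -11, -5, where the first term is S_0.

Check differences: -17 - -23 = 6
-11 - -17 = 6
Common difference d = 6.
First term a = -23.
Formula: S_i = -23 + 6*i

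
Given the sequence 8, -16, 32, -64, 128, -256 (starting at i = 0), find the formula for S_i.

Check ratios: -16 / 8 = -2.0
Common ratio r = -2.
First term a = 8.
Formula: S_i = 8 * (-2)^i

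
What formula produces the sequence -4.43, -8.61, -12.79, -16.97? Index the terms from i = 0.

Check differences: -8.61 - -4.43 = -4.18
-12.79 - -8.61 = -4.18
Common difference d = -4.18.
First term a = -4.43.
Formula: S_i = -4.43 - 4.18*i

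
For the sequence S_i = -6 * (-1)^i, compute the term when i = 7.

S_7 = -6 * (-1)^7 = -6 * -1 = 6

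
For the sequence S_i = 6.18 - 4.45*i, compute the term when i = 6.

S_6 = 6.18 + -4.45*6 = 6.18 + -26.7 = -20.52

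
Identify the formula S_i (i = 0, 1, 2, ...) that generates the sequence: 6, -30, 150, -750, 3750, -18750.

Check ratios: -30 / 6 = -5.0
Common ratio r = -5.
First term a = 6.
Formula: S_i = 6 * (-5)^i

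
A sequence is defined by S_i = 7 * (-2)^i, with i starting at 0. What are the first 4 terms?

This is a geometric sequence.
i=0: S_0 = 7 * (-2)^0 = 7
i=1: S_1 = 7 * (-2)^1 = -14
i=2: S_2 = 7 * (-2)^2 = 28
i=3: S_3 = 7 * (-2)^3 = -56
The first 4 terms are: [7, -14, 28, -56]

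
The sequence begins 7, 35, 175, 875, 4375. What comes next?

Ratios: 35 / 7 = 5.0
This is a geometric sequence with common ratio r = 5.
Next term = 4375 * 5 = 21875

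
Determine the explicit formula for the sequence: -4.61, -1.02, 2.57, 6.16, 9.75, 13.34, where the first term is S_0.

Check differences: -1.02 - -4.61 = 3.59
2.57 - -1.02 = 3.59
Common difference d = 3.59.
First term a = -4.61.
Formula: S_i = -4.61 + 3.59*i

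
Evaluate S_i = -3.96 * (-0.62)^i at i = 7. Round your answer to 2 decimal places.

S_7 = -3.96 * (-0.62)^7 ≈ -3.96 * -0.0352 ≈ 0.14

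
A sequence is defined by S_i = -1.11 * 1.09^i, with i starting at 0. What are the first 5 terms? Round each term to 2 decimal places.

This is a geometric sequence.
i=0: S_0 = -1.11 * 1.09^0 = -1.11
i=1: S_1 = -1.11 * 1.09^1 ≈ -1.21
i=2: S_2 = -1.11 * 1.09^2 ≈ -1.32
i=3: S_3 = -1.11 * 1.09^3 ≈ -1.44
i=4: S_4 = -1.11 * 1.09^4 ≈ -1.57
The first 5 terms are: [-1.11, -1.21, -1.32, -1.44, -1.57]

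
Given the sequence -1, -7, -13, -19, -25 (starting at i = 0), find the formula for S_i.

Check differences: -7 - -1 = -6
-13 - -7 = -6
Common difference d = -6.
First term a = -1.
Formula: S_i = -1 - 6*i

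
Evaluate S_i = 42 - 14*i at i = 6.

S_6 = 42 + -14*6 = 42 + -84 = -42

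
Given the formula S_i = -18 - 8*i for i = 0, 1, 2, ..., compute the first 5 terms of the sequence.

This is an arithmetic sequence.
i=0: S_0 = -18 + -8*0 = -18
i=1: S_1 = -18 + -8*1 = -26
i=2: S_2 = -18 + -8*2 = -34
i=3: S_3 = -18 + -8*3 = -42
i=4: S_4 = -18 + -8*4 = -50
The first 5 terms are: [-18, -26, -34, -42, -50]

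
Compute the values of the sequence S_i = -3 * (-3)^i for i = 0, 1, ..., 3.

This is a geometric sequence.
i=0: S_0 = -3 * (-3)^0 = -3
i=1: S_1 = -3 * (-3)^1 = 9
i=2: S_2 = -3 * (-3)^2 = -27
i=3: S_3 = -3 * (-3)^3 = 81
The first 4 terms are: [-3, 9, -27, 81]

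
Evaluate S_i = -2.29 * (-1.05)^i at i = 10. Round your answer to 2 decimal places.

S_10 = -2.29 * (-1.05)^10 ≈ -2.29 * 1.6289 ≈ -3.73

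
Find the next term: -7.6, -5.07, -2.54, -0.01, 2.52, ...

Differences: -5.07 - -7.6 = 2.53
This is an arithmetic sequence with common difference d = 2.53.
Next term = 2.52 + 2.53 = 5.05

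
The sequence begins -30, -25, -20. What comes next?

Differences: -25 - -30 = 5
This is an arithmetic sequence with common difference d = 5.
Next term = -20 + 5 = -15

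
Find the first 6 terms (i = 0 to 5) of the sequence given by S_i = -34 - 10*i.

This is an arithmetic sequence.
i=0: S_0 = -34 + -10*0 = -34
i=1: S_1 = -34 + -10*1 = -44
i=2: S_2 = -34 + -10*2 = -54
i=3: S_3 = -34 + -10*3 = -64
i=4: S_4 = -34 + -10*4 = -74
i=5: S_5 = -34 + -10*5 = -84
The first 6 terms are: [-34, -44, -54, -64, -74, -84]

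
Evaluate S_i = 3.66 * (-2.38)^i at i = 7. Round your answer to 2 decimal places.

S_7 = 3.66 * (-2.38)^7 ≈ 3.66 * -432.5524 ≈ -1583.14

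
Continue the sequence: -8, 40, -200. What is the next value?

Ratios: 40 / -8 = -5.0
This is a geometric sequence with common ratio r = -5.
Next term = -200 * -5 = 1000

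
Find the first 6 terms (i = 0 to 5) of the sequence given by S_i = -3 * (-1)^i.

This is a geometric sequence.
i=0: S_0 = -3 * (-1)^0 = -3
i=1: S_1 = -3 * (-1)^1 = 3
i=2: S_2 = -3 * (-1)^2 = -3
i=3: S_3 = -3 * (-1)^3 = 3
i=4: S_4 = -3 * (-1)^4 = -3
i=5: S_5 = -3 * (-1)^5 = 3
The first 6 terms are: [-3, 3, -3, 3, -3, 3]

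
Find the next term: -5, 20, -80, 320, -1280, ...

Ratios: 20 / -5 = -4.0
This is a geometric sequence with common ratio r = -4.
Next term = -1280 * -4 = 5120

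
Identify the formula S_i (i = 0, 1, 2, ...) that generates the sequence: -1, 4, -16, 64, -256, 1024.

Check ratios: 4 / -1 = -4.0
Common ratio r = -4.
First term a = -1.
Formula: S_i = -1 * (-4)^i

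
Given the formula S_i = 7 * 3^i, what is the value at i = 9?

S_9 = 7 * 3^9 = 7 * 19683 = 137781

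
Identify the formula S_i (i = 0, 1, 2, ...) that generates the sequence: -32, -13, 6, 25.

Check differences: -13 - -32 = 19
6 - -13 = 19
Common difference d = 19.
First term a = -32.
Formula: S_i = -32 + 19*i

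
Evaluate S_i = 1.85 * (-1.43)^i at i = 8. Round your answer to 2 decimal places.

S_8 = 1.85 * (-1.43)^8 ≈ 1.85 * 17.4859 ≈ 32.35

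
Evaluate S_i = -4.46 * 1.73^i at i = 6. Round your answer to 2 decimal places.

S_6 = -4.46 * 1.73^6 ≈ -4.46 * 26.8088 ≈ -119.57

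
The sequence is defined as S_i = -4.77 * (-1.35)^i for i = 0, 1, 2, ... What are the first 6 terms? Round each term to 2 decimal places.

This is a geometric sequence.
i=0: S_0 = -4.77 * (-1.35)^0 = -4.77
i=1: S_1 = -4.77 * (-1.35)^1 ≈ 6.44
i=2: S_2 = -4.77 * (-1.35)^2 ≈ -8.69
i=3: S_3 = -4.77 * (-1.35)^3 ≈ 11.74
i=4: S_4 = -4.77 * (-1.35)^4 ≈ -15.84
i=5: S_5 = -4.77 * (-1.35)^5 ≈ 21.39
The first 6 terms are: [-4.77, 6.44, -8.69, 11.74, -15.84, 21.39]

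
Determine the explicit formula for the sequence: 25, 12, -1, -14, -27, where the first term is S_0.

Check differences: 12 - 25 = -13
-1 - 12 = -13
Common difference d = -13.
First term a = 25.
Formula: S_i = 25 - 13*i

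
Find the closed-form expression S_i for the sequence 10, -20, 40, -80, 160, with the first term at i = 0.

Check ratios: -20 / 10 = -2.0
Common ratio r = -2.
First term a = 10.
Formula: S_i = 10 * (-2)^i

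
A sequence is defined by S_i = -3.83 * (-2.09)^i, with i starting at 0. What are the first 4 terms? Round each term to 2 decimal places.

This is a geometric sequence.
i=0: S_0 = -3.83 * (-2.09)^0 = -3.83
i=1: S_1 = -3.83 * (-2.09)^1 ≈ 8.0
i=2: S_2 = -3.83 * (-2.09)^2 ≈ -16.73
i=3: S_3 = -3.83 * (-2.09)^3 ≈ 34.97
The first 4 terms are: [-3.83, 8.0, -16.73, 34.97]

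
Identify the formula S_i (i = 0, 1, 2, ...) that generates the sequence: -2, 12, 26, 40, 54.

Check differences: 12 - -2 = 14
26 - 12 = 14
Common difference d = 14.
First term a = -2.
Formula: S_i = -2 + 14*i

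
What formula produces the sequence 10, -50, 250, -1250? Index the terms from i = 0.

Check ratios: -50 / 10 = -5.0
Common ratio r = -5.
First term a = 10.
Formula: S_i = 10 * (-5)^i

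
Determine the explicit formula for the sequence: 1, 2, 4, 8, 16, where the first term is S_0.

Check ratios: 2 / 1 = 2.0
Common ratio r = 2.
First term a = 1.
Formula: S_i = 1 * 2^i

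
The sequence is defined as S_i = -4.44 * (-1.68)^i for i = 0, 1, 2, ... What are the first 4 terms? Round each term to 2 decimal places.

This is a geometric sequence.
i=0: S_0 = -4.44 * (-1.68)^0 = -4.44
i=1: S_1 = -4.44 * (-1.68)^1 ≈ 7.46
i=2: S_2 = -4.44 * (-1.68)^2 ≈ -12.53
i=3: S_3 = -4.44 * (-1.68)^3 ≈ 21.05
The first 4 terms are: [-4.44, 7.46, -12.53, 21.05]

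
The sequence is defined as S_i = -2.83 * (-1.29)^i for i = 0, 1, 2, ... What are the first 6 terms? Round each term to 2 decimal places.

This is a geometric sequence.
i=0: S_0 = -2.83 * (-1.29)^0 = -2.83
i=1: S_1 = -2.83 * (-1.29)^1 ≈ 3.65
i=2: S_2 = -2.83 * (-1.29)^2 ≈ -4.71
i=3: S_3 = -2.83 * (-1.29)^3 ≈ 6.08
i=4: S_4 = -2.83 * (-1.29)^4 ≈ -7.84
i=5: S_5 = -2.83 * (-1.29)^5 ≈ 10.11
The first 6 terms are: [-2.83, 3.65, -4.71, 6.08, -7.84, 10.11]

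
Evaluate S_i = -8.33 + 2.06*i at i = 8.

S_8 = -8.33 + 2.06*8 = -8.33 + 16.48 = 8.15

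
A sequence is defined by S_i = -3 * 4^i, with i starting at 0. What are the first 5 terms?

This is a geometric sequence.
i=0: S_0 = -3 * 4^0 = -3
i=1: S_1 = -3 * 4^1 = -12
i=2: S_2 = -3 * 4^2 = -48
i=3: S_3 = -3 * 4^3 = -192
i=4: S_4 = -3 * 4^4 = -768
The first 5 terms are: [-3, -12, -48, -192, -768]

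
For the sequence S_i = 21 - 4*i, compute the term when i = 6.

S_6 = 21 + -4*6 = 21 + -24 = -3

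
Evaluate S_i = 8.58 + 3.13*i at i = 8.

S_8 = 8.58 + 3.13*8 = 8.58 + 25.04 = 33.62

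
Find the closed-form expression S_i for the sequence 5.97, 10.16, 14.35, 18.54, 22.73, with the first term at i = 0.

Check differences: 10.16 - 5.97 = 4.19
14.35 - 10.16 = 4.19
Common difference d = 4.19.
First term a = 5.97.
Formula: S_i = 5.97 + 4.19*i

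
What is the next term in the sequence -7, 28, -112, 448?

Ratios: 28 / -7 = -4.0
This is a geometric sequence with common ratio r = -4.
Next term = 448 * -4 = -1792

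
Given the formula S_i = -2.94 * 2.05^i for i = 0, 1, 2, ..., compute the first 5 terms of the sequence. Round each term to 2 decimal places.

This is a geometric sequence.
i=0: S_0 = -2.94 * 2.05^0 = -2.94
i=1: S_1 = -2.94 * 2.05^1 ≈ -6.03
i=2: S_2 = -2.94 * 2.05^2 ≈ -12.36
i=3: S_3 = -2.94 * 2.05^3 ≈ -25.33
i=4: S_4 = -2.94 * 2.05^4 ≈ -51.92
The first 5 terms are: [-2.94, -6.03, -12.36, -25.33, -51.92]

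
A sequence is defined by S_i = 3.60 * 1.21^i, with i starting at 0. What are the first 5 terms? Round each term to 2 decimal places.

This is a geometric sequence.
i=0: S_0 = 3.6 * 1.21^0 = 3.6
i=1: S_1 = 3.6 * 1.21^1 ≈ 4.36
i=2: S_2 = 3.6 * 1.21^2 ≈ 5.27
i=3: S_3 = 3.6 * 1.21^3 ≈ 6.38
i=4: S_4 = 3.6 * 1.21^4 ≈ 7.72
The first 5 terms are: [3.6, 4.36, 5.27, 6.38, 7.72]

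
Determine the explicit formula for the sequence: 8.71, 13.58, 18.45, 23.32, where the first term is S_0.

Check differences: 13.58 - 8.71 = 4.87
18.45 - 13.58 = 4.87
Common difference d = 4.87.
First term a = 8.71.
Formula: S_i = 8.71 + 4.87*i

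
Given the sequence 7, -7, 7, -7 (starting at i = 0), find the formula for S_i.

Check ratios: -7 / 7 = -1.0
Common ratio r = -1.
First term a = 7.
Formula: S_i = 7 * (-1)^i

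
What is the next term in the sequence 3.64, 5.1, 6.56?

Differences: 5.1 - 3.64 = 1.46
This is an arithmetic sequence with common difference d = 1.46.
Next term = 6.56 + 1.46 = 8.02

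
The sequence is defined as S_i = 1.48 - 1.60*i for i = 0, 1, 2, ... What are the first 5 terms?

This is an arithmetic sequence.
i=0: S_0 = 1.48 + -1.6*0 = 1.48
i=1: S_1 = 1.48 + -1.6*1 = -0.12
i=2: S_2 = 1.48 + -1.6*2 = -1.72
i=3: S_3 = 1.48 + -1.6*3 = -3.32
i=4: S_4 = 1.48 + -1.6*4 = -4.92
The first 5 terms are: [1.48, -0.12, -1.72, -3.32, -4.92]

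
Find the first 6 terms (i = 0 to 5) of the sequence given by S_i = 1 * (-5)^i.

This is a geometric sequence.
i=0: S_0 = 1 * (-5)^0 = 1
i=1: S_1 = 1 * (-5)^1 = -5
i=2: S_2 = 1 * (-5)^2 = 25
i=3: S_3 = 1 * (-5)^3 = -125
i=4: S_4 = 1 * (-5)^4 = 625
i=5: S_5 = 1 * (-5)^5 = -3125
The first 6 terms are: [1, -5, 25, -125, 625, -3125]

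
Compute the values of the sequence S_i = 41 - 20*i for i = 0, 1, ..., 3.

This is an arithmetic sequence.
i=0: S_0 = 41 + -20*0 = 41
i=1: S_1 = 41 + -20*1 = 21
i=2: S_2 = 41 + -20*2 = 1
i=3: S_3 = 41 + -20*3 = -19
The first 4 terms are: [41, 21, 1, -19]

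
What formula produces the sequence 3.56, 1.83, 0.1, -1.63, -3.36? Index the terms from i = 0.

Check differences: 1.83 - 3.56 = -1.73
0.1 - 1.83 = -1.73
Common difference d = -1.73.
First term a = 3.56.
Formula: S_i = 3.56 - 1.73*i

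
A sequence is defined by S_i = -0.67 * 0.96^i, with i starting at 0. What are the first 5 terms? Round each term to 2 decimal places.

This is a geometric sequence.
i=0: S_0 = -0.67 * 0.96^0 = -0.67
i=1: S_1 = -0.67 * 0.96^1 ≈ -0.64
i=2: S_2 = -0.67 * 0.96^2 ≈ -0.62
i=3: S_3 = -0.67 * 0.96^3 ≈ -0.59
i=4: S_4 = -0.67 * 0.96^4 ≈ -0.57
The first 5 terms are: [-0.67, -0.64, -0.62, -0.59, -0.57]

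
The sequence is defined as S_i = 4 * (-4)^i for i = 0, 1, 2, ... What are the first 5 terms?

This is a geometric sequence.
i=0: S_0 = 4 * (-4)^0 = 4
i=1: S_1 = 4 * (-4)^1 = -16
i=2: S_2 = 4 * (-4)^2 = 64
i=3: S_3 = 4 * (-4)^3 = -256
i=4: S_4 = 4 * (-4)^4 = 1024
The first 5 terms are: [4, -16, 64, -256, 1024]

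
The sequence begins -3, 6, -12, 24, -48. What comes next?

Ratios: 6 / -3 = -2.0
This is a geometric sequence with common ratio r = -2.
Next term = -48 * -2 = 96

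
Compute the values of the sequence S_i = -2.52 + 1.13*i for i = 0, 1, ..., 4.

This is an arithmetic sequence.
i=0: S_0 = -2.52 + 1.13*0 = -2.52
i=1: S_1 = -2.52 + 1.13*1 = -1.39
i=2: S_2 = -2.52 + 1.13*2 = -0.26
i=3: S_3 = -2.52 + 1.13*3 = 0.87
i=4: S_4 = -2.52 + 1.13*4 = 2.0
The first 5 terms are: [-2.52, -1.39, -0.26, 0.87, 2.0]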